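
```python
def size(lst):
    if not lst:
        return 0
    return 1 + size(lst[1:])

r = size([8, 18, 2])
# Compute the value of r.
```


size([8, 18, 2])
= 1 + size([18, 2])
= 1 + 1 + size([2])
= 1 + 1 + 1 + size([])
= 1 + 1 + 1 + 0
= 3


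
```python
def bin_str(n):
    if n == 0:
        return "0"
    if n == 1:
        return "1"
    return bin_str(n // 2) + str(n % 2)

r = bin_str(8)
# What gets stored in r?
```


bin_str(8)
= bin_str(4) + "0"
= bin_str(2) + "0" + "0"
= bin_str(1) + "0" + "0" + "0"
= "1" + "0" + "0" + "0"
= "1000"


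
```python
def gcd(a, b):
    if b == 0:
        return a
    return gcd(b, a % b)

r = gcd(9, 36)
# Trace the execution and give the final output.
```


gcd(9, 36)
= gcd(36, 9 % 36) = gcd(36, 9)
= gcd(9, 36 % 9) = gcd(9, 0)
b == 0, return a = 9


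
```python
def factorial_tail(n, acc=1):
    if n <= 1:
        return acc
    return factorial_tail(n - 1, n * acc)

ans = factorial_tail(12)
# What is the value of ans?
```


factorial_tail(12, 1)
= factorial_tail(11, 12 * 1) = factorial_tail(11, 12)
= factorial_tail(10, 11 * 12) = factorial_tail(10, 132)
= factorial_tail(9, 10 * 132) = factorial_tail(9, 1320)
= factorial_tail(8, 9 * 1320) = factorial_tail(8, 11880)
= factorial_tail(7, 8 * 11880) = factorial_tail(7, 95040)
= factorial_tail(6, 7 * 95040) = factorial_tail(6, 665280)
= factorial_tail(5, 6 * 665280) = factorial_tail(5, 3991680)
= factorial_tail(4, 5 * 3991680) = factorial_tail(4, 19958400)
= factorial_tail(3, 4 * 19958400) = factorial_tail(3, 79833600)
= factorial_tail(2, 3 * 79833600) = factorial_tail(2, 239500800)
= factorial_tail(1, 2 * 239500800) = factorial_tail(1, 479001600)
n <= 1, return acc = 479001600


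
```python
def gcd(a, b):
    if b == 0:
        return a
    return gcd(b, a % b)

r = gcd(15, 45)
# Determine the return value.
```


gcd(15, 45)
= gcd(45, 15 % 45) = gcd(45, 15)
= gcd(15, 45 % 15) = gcd(15, 0)
b == 0, return a = 15


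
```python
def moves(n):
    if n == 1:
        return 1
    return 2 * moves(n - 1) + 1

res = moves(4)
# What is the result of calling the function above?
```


moves(4)
= 2 * moves(3) + 1
= 2 * (2 * moves(2) + 1) + 1
= 2 * (2 * (2 * moves(1) + 1) + 1) + 1
Now compute bottom-up:
moves(1) = 1
moves(2) = 2 * 1 + 1 = 3
moves(3) = 2 * 3 + 1 = 7
moves(4) = 2 * 7 + 1 = 15
= 15


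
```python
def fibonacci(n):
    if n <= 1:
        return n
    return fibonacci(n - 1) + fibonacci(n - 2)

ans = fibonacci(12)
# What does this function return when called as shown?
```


fibonacci(12)
= fibonacci(11) + fibonacci(10)
= (fibonacci(10) + fibonacci(9)) + fibonacci(10)
Computing bottom-up: fibonacci(0)=0, fibonacci(1)=1, fibonacci(2)=1, fibonacci(3)=2, fibonacci(4)=3, fibonacci(5)=5, fibonacci(6)=8, fibonacci(7)=13, fibonacci(8)=21, fibonacci(9)=34, fibonacci(10)=55, fibonacci(11)=89, fibonacci(12)=144
= 144


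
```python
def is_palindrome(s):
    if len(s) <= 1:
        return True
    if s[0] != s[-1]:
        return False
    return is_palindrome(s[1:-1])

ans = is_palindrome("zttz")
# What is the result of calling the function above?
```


is_palindrome("zttz")
"zttz": s[0]='z' == s[-1]='z' -> is_palindrome("tt")
"tt": s[0]='t' == s[-1]='t' -> is_palindrome("")
"": len <= 1 -> True
= True


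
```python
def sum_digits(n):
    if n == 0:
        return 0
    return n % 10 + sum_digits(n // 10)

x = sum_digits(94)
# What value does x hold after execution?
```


sum_digits(94)
= 4 + sum_digits(9)
= 4 + 9 + sum_digits(0)
= 4 + 9 + 0
= 13


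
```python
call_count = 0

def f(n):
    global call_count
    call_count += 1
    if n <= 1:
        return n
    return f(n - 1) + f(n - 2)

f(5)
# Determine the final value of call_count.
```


f(5) calls f(4) and f(3); each non-base call branches into two more.
Let C(k) = total number of calls made by f(k), including the call to f(k) itself.
Base cases: C(0) = 1, C(1) = 1
Recurrence: C(k) = 1 + C(k-1) + C(k-2)
  C(2) = 1 + C(1) + C(0) = 1 + 1 + 1 = 3
  C(3) = 1 + C(2) + C(1) = 1 + 3 + 1 = 5
  C(4) = 1 + C(3) + C(2) = 1 + 5 + 3 = 9
  C(5) = 1 + C(4) + C(3) = 1 + 9 + 5 = 15
Total calls = C(5) = 15


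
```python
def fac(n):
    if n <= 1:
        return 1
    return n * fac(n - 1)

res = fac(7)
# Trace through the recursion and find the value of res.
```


fac(7)
= 7 * fac(6)
= 7 * 6 * fac(5)
= 7 * 6 * 5 * fac(4)
= 7 * 6 * 5 * 4 * fac(3)
= 7 * 6 * 5 * 4 * 3 * fac(2)
= 7 * 6 * 5 * 4 * 3 * 2 * fac(1)
= 7 * 6 * 5 * 4 * 3 * 2 * 1
= 5040


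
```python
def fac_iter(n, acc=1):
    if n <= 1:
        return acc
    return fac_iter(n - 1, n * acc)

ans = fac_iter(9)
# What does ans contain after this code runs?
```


fac_iter(9, 1)
= fac_iter(8, 9 * 1) = fac_iter(8, 9)
= fac_iter(7, 8 * 9) = fac_iter(7, 72)
= fac_iter(6, 7 * 72) = fac_iter(6, 504)
= fac_iter(5, 6 * 504) = fac_iter(5, 3024)
= fac_iter(4, 5 * 3024) = fac_iter(4, 15120)
= fac_iter(3, 4 * 15120) = fac_iter(3, 60480)
= fac_iter(2, 3 * 60480) = fac_iter(2, 181440)
= fac_iter(1, 2 * 181440) = fac_iter(1, 362880)
n <= 1, return acc = 362880


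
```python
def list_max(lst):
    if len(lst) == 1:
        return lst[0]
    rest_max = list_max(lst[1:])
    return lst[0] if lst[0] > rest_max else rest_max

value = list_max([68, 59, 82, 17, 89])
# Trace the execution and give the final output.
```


list_max([68, 59, 82, 17, 89])
= compare 68 with list_max([59, 82, 17, 89])
= compare 59 with list_max([82, 17, 89])
= compare 82 with list_max([17, 89])
= compare 17 with list_max([89])
Base: list_max([89]) = 89
compare 17 with 89: max = 89
compare 82 with 89: max = 89
compare 59 with 89: max = 89
compare 68 with 89: max = 89
= 89


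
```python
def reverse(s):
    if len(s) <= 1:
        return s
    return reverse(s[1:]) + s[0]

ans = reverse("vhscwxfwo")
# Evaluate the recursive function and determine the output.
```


reverse("vhscwxfwo")
= reverse("hscwxfwo") + "v"
= reverse("scwxfwo") + "h" + "v"
= reverse("cwxfwo") + "s" + "h" + "v"
= reverse("wxfwo") + "c" + "s" + "h" + "v"
= reverse("xfwo") + "w" + "c" + "s" + "h" + "v"
= reverse("fwo") + "x" + "w" + "c" + "s" + "h" + "v"
= reverse("wo") + "f" + "x" + "w" + "c" + "s" + "h" + "v"
= reverse("o") + "w" + "f" + "x" + "w" + "c" + "s" + "h" + "v"
= "o" + "w" + "f" + "x" + "w" + "c" + "s" + "h" + "v"
= "owfxwcshv"


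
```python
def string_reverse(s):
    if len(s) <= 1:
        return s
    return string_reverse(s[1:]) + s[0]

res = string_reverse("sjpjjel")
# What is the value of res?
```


string_reverse("sjpjjel")
= string_reverse("jpjjel") + "s"
= string_reverse("pjjel") + "j" + "s"
= string_reverse("jjel") + "p" + "j" + "s"
= string_reverse("jel") + "j" + "p" + "j" + "s"
= string_reverse("el") + "j" + "j" + "p" + "j" + "s"
= string_reverse("l") + "e" + "j" + "j" + "p" + "j" + "s"
= "l" + "e" + "j" + "j" + "p" + "j" + "s"
= "lejjpjs"


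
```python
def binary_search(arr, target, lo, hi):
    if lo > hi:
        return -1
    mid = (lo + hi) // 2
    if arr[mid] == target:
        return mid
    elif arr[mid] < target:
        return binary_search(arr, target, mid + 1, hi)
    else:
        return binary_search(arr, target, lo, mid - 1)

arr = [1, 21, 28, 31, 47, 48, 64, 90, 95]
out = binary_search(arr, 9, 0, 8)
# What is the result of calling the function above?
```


binary_search(arr, 9, 0, 8)
lo=0, hi=8, mid=4, arr[mid]=47
47 > 9, search left half
lo=0, hi=3, mid=1, arr[mid]=21
21 > 9, search left half
lo=0, hi=0, mid=0, arr[mid]=1
1 < 9, search right half
lo > hi, target not found, return -1
= -1


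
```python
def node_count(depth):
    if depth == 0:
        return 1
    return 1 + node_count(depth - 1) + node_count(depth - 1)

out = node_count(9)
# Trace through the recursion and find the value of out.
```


node_count(9)
= 1 + node_count(8) + node_count(8)
= 1 + 2 * node_count(8)
node_count(k) = 2^(k+1) - 1
node_count(0) = 1
node_count(1) = 3
node_count(2) = 7
node_count(3) = 15
node_count(4) = 31
node_count(9) = 2^10 - 1 = 1023


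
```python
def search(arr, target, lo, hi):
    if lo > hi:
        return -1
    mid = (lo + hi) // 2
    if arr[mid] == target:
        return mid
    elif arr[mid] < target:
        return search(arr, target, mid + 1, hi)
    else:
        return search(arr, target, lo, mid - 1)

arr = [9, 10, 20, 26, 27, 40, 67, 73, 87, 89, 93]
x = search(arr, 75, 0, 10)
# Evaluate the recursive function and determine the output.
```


search(arr, 75, 0, 10)
lo=0, hi=10, mid=5, arr[mid]=40
40 < 75, search right half
lo=6, hi=10, mid=8, arr[mid]=87
87 > 75, search left half
lo=6, hi=7, mid=6, arr[mid]=67
67 < 75, search right half
lo=7, hi=7, mid=7, arr[mid]=73
73 < 75, search right half
lo > hi, target not found, return -1
= -1


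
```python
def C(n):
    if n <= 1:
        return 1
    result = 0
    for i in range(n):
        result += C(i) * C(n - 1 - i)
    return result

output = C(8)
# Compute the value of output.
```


C(8)
= sum of C(i) * C(8-1-i) for i in 0..7
First compute sub-values bottom-up:
  C(0) = 1, C(1) = 1
  C(2) = 1*1 + 1*1 = 2
  C(3) = 1*2 + 1*1 + 2*1 = 5
  C(4) = 1*5 + 1*2 + 2*1 + 5*1 = 14
  C(5) = 1*14 + 1*5 + 2*2 + 5*1 + 14*1 = 42
  C(6) = 1*42 + 1*14 + 2*5 + 5*2 + 14*1 + 42*1 = 132
  C(7) = 1*132 + 1*42 + 2*14 + 5*5 + 14*2 + 42*1 + 132*1 = 429
Now C(8):
  C(0)*C(7) = 1*429 = 429
  C(1)*C(6) = 1*132 = 132
  C(2)*C(5) = 2*42 = 84
  C(3)*C(4) = 5*14 = 70
  C(4)*C(3) = 14*5 = 70
  C(5)*C(2) = 42*2 = 84
  C(6)*C(1) = 132*1 = 132
  C(7)*C(0) = 429*1 = 429
= 429 + 132 + 84 + 70 + 70 + 84 + 132 + 429
= 1430


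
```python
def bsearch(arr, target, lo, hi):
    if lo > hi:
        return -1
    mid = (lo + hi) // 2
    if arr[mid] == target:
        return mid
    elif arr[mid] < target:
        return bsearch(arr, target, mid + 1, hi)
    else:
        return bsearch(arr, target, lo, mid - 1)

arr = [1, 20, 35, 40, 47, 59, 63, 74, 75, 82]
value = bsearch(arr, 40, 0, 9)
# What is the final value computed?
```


bsearch(arr, 40, 0, 9)
lo=0, hi=9, mid=4, arr[mid]=47
47 > 40, search left half
lo=0, hi=3, mid=1, arr[mid]=20
20 < 40, search right half
lo=2, hi=3, mid=2, arr[mid]=35
35 < 40, search right half
lo=3, hi=3, mid=3, arr[mid]=40
arr[3] == 40, found at index 3
= 3


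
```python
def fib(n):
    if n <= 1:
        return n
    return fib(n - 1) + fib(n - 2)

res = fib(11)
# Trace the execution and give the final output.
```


fib(11)
= fib(10) + fib(9)
= (fib(9) + fib(8)) + fib(9)
Computing bottom-up: fib(0)=0, fib(1)=1, fib(2)=1, fib(3)=2, fib(4)=3, fib(5)=5, fib(6)=8, fib(7)=13, fib(8)=21, fib(9)=34, fib(10)=55, fib(11)=89
= 89


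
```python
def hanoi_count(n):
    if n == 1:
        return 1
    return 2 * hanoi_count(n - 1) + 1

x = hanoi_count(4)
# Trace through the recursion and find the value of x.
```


hanoi_count(4)
= 2 * hanoi_count(3) + 1
= 2 * (2 * hanoi_count(2) + 1) + 1
= 2 * (2 * (2 * hanoi_count(1) + 1) + 1) + 1
Now compute bottom-up:
hanoi_count(1) = 1
hanoi_count(2) = 2 * 1 + 1 = 3
hanoi_count(3) = 2 * 3 + 1 = 7
hanoi_count(4) = 2 * 7 + 1 = 15
= 15


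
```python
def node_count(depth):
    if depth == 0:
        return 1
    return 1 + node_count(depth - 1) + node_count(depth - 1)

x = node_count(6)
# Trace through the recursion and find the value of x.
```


node_count(6)
= 1 + node_count(5) + node_count(5)
= 1 + 2 * node_count(5)
node_count(k) = 2^(k+1) - 1
node_count(0) = 1
node_count(1) = 3
node_count(2) = 7
node_count(3) = 15
node_count(4) = 31
node_count(6) = 2^7 - 1 = 127


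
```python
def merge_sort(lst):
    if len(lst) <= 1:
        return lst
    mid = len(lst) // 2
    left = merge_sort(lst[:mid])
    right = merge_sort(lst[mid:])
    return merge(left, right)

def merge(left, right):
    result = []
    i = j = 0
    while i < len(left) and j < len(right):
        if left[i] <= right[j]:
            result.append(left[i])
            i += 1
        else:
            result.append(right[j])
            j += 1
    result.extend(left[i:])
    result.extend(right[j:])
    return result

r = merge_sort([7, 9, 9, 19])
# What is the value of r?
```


merge_sort([7, 9, 9, 19])
Split into [7, 9] and [9, 19]
Left sorted: [7, 9]
Right sorted: [9, 19]
Merge [7, 9] and [9, 19]
= [7, 9, 9, 19]


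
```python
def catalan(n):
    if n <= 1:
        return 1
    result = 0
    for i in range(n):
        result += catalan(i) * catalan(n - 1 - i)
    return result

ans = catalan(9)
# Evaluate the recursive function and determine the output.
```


catalan(9)
= sum of catalan(i) * catalan(9-1-i) for i in 0..8
First compute sub-values bottom-up:
  catalan(0) = 1, catalan(1) = 1
  catalan(2) = 1*1 + 1*1 = 2
  catalan(3) = 1*2 + 1*1 + 2*1 = 5
  catalan(4) = 1*5 + 1*2 + 2*1 + 5*1 = 14
  catalan(5) = 1*14 + 1*5 + 2*2 + 5*1 + 14*1 = 42
  catalan(6) = 1*42 + 1*14 + 2*5 + 5*2 + 14*1 + 42*1 = 132
  catalan(7) = 1*132 + 1*42 + 2*14 + 5*5 + 14*2 + 42*1 + 132*1 = 429
  catalan(8) = 1*429 + 1*132 + 2*42 + 5*14 + 14*5 + 42*2 + 132*1 + 429*1 = 1430
Now catalan(9):
  catalan(0)*catalan(8) = 1*1430 = 1430
  catalan(1)*catalan(7) = 1*429 = 429
  catalan(2)*catalan(6) = 2*132 = 264
  catalan(3)*catalan(5) = 5*42 = 210
  catalan(4)*catalan(4) = 14*14 = 196
  catalan(5)*catalan(3) = 42*5 = 210
  catalan(6)*catalan(2) = 132*2 = 264
  catalan(7)*catalan(1) = 429*1 = 429
  catalan(8)*catalan(0) = 1430*1 = 1430
= 1430 + 429 + 264 + 210 + 196 + 210 + 264 + 429 + 1430
= 4862


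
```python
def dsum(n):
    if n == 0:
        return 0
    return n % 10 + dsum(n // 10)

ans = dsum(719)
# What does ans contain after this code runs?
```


dsum(719)
= 9 + dsum(71)
= 9 + 1 + dsum(7)
= 9 + 1 + 7 + dsum(0)
= 9 + 1 + 7 + 0
= 17


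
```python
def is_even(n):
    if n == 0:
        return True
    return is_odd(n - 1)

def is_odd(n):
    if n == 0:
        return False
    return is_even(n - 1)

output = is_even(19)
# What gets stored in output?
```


is_even(19)
= is_odd(18)
= is_even(17)
= is_odd(16)
= is_even(15)
= is_odd(14)
= is_even(13)
= is_odd(12)
= is_even(11)
= is_odd(10)
= is_even(9)
= is_odd(8)
= is_even(7)
= is_odd(6)
= is_even(5)
= is_odd(4)
= is_even(3)
= is_odd(2)
= is_even(1)
= is_odd(0)
n == 0: return False
= False


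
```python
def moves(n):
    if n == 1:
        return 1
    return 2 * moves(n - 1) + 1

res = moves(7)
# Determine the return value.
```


moves(7)
= 2 * moves(6) + 1
= 2 * (2 * moves(5) + 1) + 1
= 2 * (2 * (2 * moves(4) + 1) + 1) + 1
= 2 * (2 * (2 * (2 * moves(3) + 1) + 1) + 1) + 1
= 2 * (2 * (2 * (2 * (2 * moves(2) + 1) + 1) + 1) + 1) + 1
= 2 * (2 * (2 * (2 * (2 * (2 * moves(1) + 1) + 1) + 1) + 1) + 1) + 1
Now compute bottom-up:
moves(1) = 1
moves(2) = 2 * 1 + 1 = 3
moves(3) = 2 * 3 + 1 = 7
moves(4) = 2 * 7 + 1 = 15
moves(5) = 2 * 15 + 1 = 31
moves(6) = 2 * 31 + 1 = 63
moves(7) = 2 * 63 + 1 = 127
= 127


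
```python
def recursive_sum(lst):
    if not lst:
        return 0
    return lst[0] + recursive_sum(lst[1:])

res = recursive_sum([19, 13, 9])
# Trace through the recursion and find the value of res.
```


recursive_sum([19, 13, 9])
= 19 + recursive_sum([13, 9])
= 19 + 13 + recursive_sum([9])
= 19 + 13 + 9 + recursive_sum([])
= 19 + 13 + 9 + 0
= 41


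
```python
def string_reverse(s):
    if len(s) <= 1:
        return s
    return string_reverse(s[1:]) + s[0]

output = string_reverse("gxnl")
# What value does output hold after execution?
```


string_reverse("gxnl")
= string_reverse("xnl") + "g"
= string_reverse("nl") + "x" + "g"
= string_reverse("l") + "n" + "x" + "g"
= "l" + "n" + "x" + "g"
= "lnxg"


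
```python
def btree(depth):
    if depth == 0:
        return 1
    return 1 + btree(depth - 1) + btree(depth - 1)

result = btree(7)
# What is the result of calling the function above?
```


btree(7)
= 1 + btree(6) + btree(6)
= 1 + 2 * btree(6)
btree(k) = 2^(k+1) - 1
btree(0) = 1
btree(1) = 3
btree(2) = 7
btree(3) = 15
btree(4) = 31
btree(7) = 2^8 - 1 = 255


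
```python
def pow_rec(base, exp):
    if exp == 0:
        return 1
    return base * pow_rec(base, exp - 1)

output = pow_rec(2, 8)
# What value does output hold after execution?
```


pow_rec(2, 8)
= 2 * pow_rec(2, 7)
= 2 * 2 * pow_rec(2, 6)
= 2 * 2 * 2 * pow_rec(2, 5)
= 2 * 2 * 2 * 2 * pow_rec(2, 4)
= 2 * 2 * 2 * 2 * 2 * pow_rec(2, 3)
= 2 * 2 * 2 * 2 * 2 * 2 * pow_rec(2, 2)
= 2 * 2 * 2 * 2 * 2 * 2 * 2 * pow_rec(2, 1)
= 2 * 2 * 2 * 2 * 2 * 2 * 2 * 2 * pow_rec(2, 0)
= 2 * 2 * 2 * 2 * 2 * 2 * 2 * 2 * 1
= 256


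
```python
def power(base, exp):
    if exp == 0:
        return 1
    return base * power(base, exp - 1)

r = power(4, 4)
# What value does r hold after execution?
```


power(4, 4)
= 4 * power(4, 3)
= 4 * 4 * power(4, 2)
= 4 * 4 * 4 * power(4, 1)
= 4 * 4 * 4 * 4 * power(4, 0)
= 4 * 4 * 4 * 4 * 1
= 256


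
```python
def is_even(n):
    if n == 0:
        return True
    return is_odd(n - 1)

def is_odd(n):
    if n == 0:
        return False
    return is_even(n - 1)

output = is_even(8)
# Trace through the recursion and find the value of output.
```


is_even(8)
= is_odd(7)
= is_even(6)
= is_odd(5)
= is_even(4)
= is_odd(3)
= is_even(2)
= is_odd(1)
= is_even(0)
n == 0: return True
= True


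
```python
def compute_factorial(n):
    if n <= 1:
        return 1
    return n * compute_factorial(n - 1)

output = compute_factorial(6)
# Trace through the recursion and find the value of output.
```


compute_factorial(6)
= 6 * compute_factorial(5)
= 6 * 5 * compute_factorial(4)
= 6 * 5 * 4 * compute_factorial(3)
= 6 * 5 * 4 * 3 * compute_factorial(2)
= 6 * 5 * 4 * 3 * 2 * compute_factorial(1)
= 6 * 5 * 4 * 3 * 2 * 1
= 720


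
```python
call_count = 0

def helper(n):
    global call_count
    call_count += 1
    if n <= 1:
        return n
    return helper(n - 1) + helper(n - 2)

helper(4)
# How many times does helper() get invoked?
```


helper(4) calls helper(3) and helper(2); each non-base call branches into two more.
Let C(k) = total number of calls made by helper(k), including the call to helper(k) itself.
Base cases: C(0) = 1, C(1) = 1
Recurrence: C(k) = 1 + C(k-1) + C(k-2)
  C(2) = 1 + C(1) + C(0) = 1 + 1 + 1 = 3
  C(3) = 1 + C(2) + C(1) = 1 + 3 + 1 = 5
  C(4) = 1 + C(3) + C(2) = 1 + 5 + 3 = 9
Total calls = C(4) = 9


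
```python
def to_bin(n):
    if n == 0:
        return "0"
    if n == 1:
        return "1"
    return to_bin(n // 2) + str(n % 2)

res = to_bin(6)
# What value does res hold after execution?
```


to_bin(6)
= to_bin(3) + "0"
= to_bin(1) + "1" + "0"
= "1" + "1" + "0"
= "110"


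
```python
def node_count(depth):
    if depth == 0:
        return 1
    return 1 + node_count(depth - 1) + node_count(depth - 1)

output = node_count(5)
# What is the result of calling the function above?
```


node_count(5)
= 1 + node_count(4) + node_count(4)
= 1 + 2 * node_count(4)
node_count(k) = 2^(k+1) - 1
node_count(0) = 1
node_count(1) = 3
node_count(2) = 7
node_count(3) = 15
node_count(4) = 31
node_count(5) = 2^6 - 1 = 63


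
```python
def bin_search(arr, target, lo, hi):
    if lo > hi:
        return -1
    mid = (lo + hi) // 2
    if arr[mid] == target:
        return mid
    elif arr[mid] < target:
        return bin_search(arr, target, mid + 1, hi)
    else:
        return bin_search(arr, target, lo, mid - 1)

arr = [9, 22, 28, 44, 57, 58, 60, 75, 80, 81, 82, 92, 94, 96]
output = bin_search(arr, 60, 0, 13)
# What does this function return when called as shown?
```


bin_search(arr, 60, 0, 13)
lo=0, hi=13, mid=6, arr[mid]=60
arr[6] == 60, found at index 6
= 6


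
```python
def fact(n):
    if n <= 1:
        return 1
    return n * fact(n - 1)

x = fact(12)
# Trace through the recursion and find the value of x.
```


fact(12)
= 12 * fact(11)
= 12 * 11 * fact(10)
= 12 * 11 * 10 * fact(9)
= 12 * 11 * 10 * 9 * fact(8)
= 12 * 11 * 10 * 9 * 8 * fact(7)
= 12 * 11 * 10 * 9 * 8 * 7 * fact(6)
= 12 * 11 * 10 * 9 * 8 * 7 * 6 * fact(5)
= 12 * 11 * 10 * 9 * 8 * 7 * 6 * 5 * fact(4)
= 12 * 11 * 10 * 9 * 8 * 7 * 6 * 5 * 4 * fact(3)
= 12 * 11 * 10 * 9 * 8 * 7 * 6 * 5 * 4 * 3 * fact(2)
= 12 * 11 * 10 * 9 * 8 * 7 * 6 * 5 * 4 * 3 * 2 * fact(1)
= 12 * 11 * 10 * 9 * 8 * 7 * 6 * 5 * 4 * 3 * 2 * 1
= 479001600


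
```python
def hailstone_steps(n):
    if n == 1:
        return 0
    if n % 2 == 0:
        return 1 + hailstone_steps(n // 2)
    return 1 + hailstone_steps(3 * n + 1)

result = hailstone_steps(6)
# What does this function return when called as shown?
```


hailstone_steps(6)
6 is even -> hailstone_steps(3)
3 is odd -> 3*3+1 = 10 -> hailstone_steps(10)
10 is even -> hailstone_steps(5)
5 is odd -> 3*5+1 = 16 -> hailstone_steps(16)
16 is even -> hailstone_steps(8)
8 is even -> hailstone_steps(4)
4 is even -> hailstone_steps(2)
2 is even -> hailstone_steps(1)
Reached 1 after 8 steps
= 8


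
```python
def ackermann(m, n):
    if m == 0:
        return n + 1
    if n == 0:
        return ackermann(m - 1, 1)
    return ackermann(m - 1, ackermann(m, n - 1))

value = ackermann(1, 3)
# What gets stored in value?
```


ackermann(1, 3)
= ackermann(0, ackermann(1, 2))
First compute ackermann(1, 2) = 4
= ackermann(0, 4)
= 5


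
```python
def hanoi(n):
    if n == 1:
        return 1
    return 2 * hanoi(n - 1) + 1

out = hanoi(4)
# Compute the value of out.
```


hanoi(4)
= 2 * hanoi(3) + 1
= 2 * (2 * hanoi(2) + 1) + 1
= 2 * (2 * (2 * hanoi(1) + 1) + 1) + 1
Now compute bottom-up:
hanoi(1) = 1
hanoi(2) = 2 * 1 + 1 = 3
hanoi(3) = 2 * 3 + 1 = 7
hanoi(4) = 2 * 7 + 1 = 15
= 15


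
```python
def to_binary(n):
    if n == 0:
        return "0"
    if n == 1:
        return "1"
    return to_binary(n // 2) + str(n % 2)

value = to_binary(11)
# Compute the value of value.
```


to_binary(11)
= to_binary(5) + "1"
= to_binary(2) + "1" + "1"
= to_binary(1) + "0" + "1" + "1"
= "1" + "0" + "1" + "1"
= "1011"


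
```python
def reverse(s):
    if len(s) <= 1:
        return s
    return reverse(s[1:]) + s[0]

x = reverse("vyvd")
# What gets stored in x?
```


reverse("vyvd")
= reverse("yvd") + "v"
= reverse("vd") + "y" + "v"
= reverse("d") + "v" + "y" + "v"
= "d" + "v" + "y" + "v"
= "dvyv"


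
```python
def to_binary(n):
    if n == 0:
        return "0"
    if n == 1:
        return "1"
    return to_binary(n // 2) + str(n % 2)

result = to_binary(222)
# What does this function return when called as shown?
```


to_binary(222)
= to_binary(111) + "0"
= to_binary(55) + "1" + "0"
= to_binary(27) + "1" + "1" + "0"
= to_binary(13) + "1" + "1" + "1" + "0"
= to_binary(6) + "1" + "1" + "1" + "1" + "0"
= to_binary(3) + "0" + "1" + "1" + "1" + "1" + "0"
= to_binary(1) + "1" + "0" + "1" + "1" + "1" + "1" + "0"
= "1" + "1" + "0" + "1" + "1" + "1" + "1" + "0"
= "11011110"


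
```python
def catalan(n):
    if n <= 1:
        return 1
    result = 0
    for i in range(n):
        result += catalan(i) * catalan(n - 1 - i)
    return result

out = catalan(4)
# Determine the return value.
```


catalan(4)
= sum of catalan(i) * catalan(4-1-i) for i in 0..3
First compute sub-values bottom-up:
  catalan(0) = 1, catalan(1) = 1
  catalan(2) = 1*1 + 1*1 = 2
  catalan(3) = 1*2 + 1*1 + 2*1 = 5
Now catalan(4):
  catalan(0)*catalan(3) = 1*5 = 5
  catalan(1)*catalan(2) = 1*2 = 2
  catalan(2)*catalan(1) = 2*1 = 2
  catalan(3)*catalan(0) = 5*1 = 5
= 5 + 2 + 2 + 5
= 14


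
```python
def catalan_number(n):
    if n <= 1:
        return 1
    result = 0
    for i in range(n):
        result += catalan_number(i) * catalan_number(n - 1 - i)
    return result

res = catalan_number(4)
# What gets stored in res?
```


catalan_number(4)
= sum of catalan_number(i) * catalan_number(4-1-i) for i in 0..3
First compute sub-values bottom-up:
  catalan_number(0) = 1, catalan_number(1) = 1
  catalan_number(2) = 1*1 + 1*1 = 2
  catalan_number(3) = 1*2 + 1*1 + 2*1 = 5
Now catalan_number(4):
  catalan_number(0)*catalan_number(3) = 1*5 = 5
  catalan_number(1)*catalan_number(2) = 1*2 = 2
  catalan_number(2)*catalan_number(1) = 2*1 = 2
  catalan_number(3)*catalan_number(0) = 5*1 = 5
= 5 + 2 + 2 + 5
= 14


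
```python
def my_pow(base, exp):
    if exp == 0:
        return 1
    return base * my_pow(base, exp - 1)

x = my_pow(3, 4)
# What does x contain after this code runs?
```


my_pow(3, 4)
= 3 * my_pow(3, 3)
= 3 * 3 * my_pow(3, 2)
= 3 * 3 * 3 * my_pow(3, 1)
= 3 * 3 * 3 * 3 * my_pow(3, 0)
= 3 * 3 * 3 * 3 * 1
= 81


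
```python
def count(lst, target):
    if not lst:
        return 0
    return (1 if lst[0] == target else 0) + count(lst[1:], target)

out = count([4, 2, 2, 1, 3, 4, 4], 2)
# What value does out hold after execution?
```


count([4, 2, 2, 1, 3, 4, 4], 2)
lst[0]=4 != 2: 0 + count([2, 2, 1, 3, 4, 4], 2)
lst[0]=2 == 2: 1 + count([2, 1, 3, 4, 4], 2)
lst[0]=2 == 2: 1 + count([1, 3, 4, 4], 2)
lst[0]=1 != 2: 0 + count([3, 4, 4], 2)
lst[0]=3 != 2: 0 + count([4, 4], 2)
lst[0]=4 != 2: 0 + count([4], 2)
lst[0]=4 != 2: 0 + count([], 2)
= 2


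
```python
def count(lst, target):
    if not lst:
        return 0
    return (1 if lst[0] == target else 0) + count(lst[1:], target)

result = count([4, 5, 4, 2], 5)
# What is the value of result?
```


count([4, 5, 4, 2], 5)
lst[0]=4 != 5: 0 + count([5, 4, 2], 5)
lst[0]=5 == 5: 1 + count([4, 2], 5)
lst[0]=4 != 5: 0 + count([2], 5)
lst[0]=2 != 5: 0 + count([], 5)
= 1


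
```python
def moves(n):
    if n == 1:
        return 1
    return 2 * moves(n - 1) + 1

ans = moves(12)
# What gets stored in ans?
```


moves(12)
= 2 * moves(11) + 1
= 2 * (2 * moves(10) + 1) + 1
= 2 * (2 * (2 * moves(9) + 1) + 1) + 1
= 2 * (2 * (2 * (2 * moves(8) + 1) + 1) + 1) + 1
= 2 * (2 * (2 * (2 * (2 * moves(7) + 1) + 1) + 1) + 1) + 1
= 2 * (2 * (2 * (2 * (2 * (2 * moves(6) + 1) + 1) + 1) + 1) + 1) + 1
= 2 * (2 * (2 * (2 * (2 * (2 * (2 * moves(5) + 1) + 1) + 1) + 1) + 1) + 1) + 1
= 2 * (2 * (2 * (2 * (2 * (2 * (2 * (2 * moves(4) + 1) + 1) + 1) + 1) + 1) + 1) + 1) + 1
= 2 * (2 * (2 * (2 * (2 * (2 * (2 * (2 * (2 * moves(3) + 1) + 1) + 1) + 1) + 1) + 1) + 1) + 1) + 1
= 2 * (2 * (2 * (2 * (2 * (2 * (2 * (2 * (2 * (2 * moves(2) + 1) + 1) + 1) + 1) + 1) + 1) + 1) + 1) + 1) + 1
= 2 * (2 * (2 * (2 * (2 * (2 * (2 * (2 * (2 * (2 * (2 * moves(1) + 1) + 1) + 1) + 1) + 1) + 1) + 1) + 1) + 1) + 1) + 1
Now compute bottom-up:
moves(1) = 1
moves(2) = 2 * 1 + 1 = 3
moves(3) = 2 * 3 + 1 = 7
moves(4) = 2 * 7 + 1 = 15
moves(5) = 2 * 15 + 1 = 31
moves(6) = 2 * 31 + 1 = 63
moves(7) = 2 * 63 + 1 = 127
moves(8) = 2 * 127 + 1 = 255
moves(9) = 2 * 255 + 1 = 511
moves(10) = 2 * 511 + 1 = 1023
moves(11) = 2 * 1023 + 1 = 2047
moves(12) = 2 * 2047 + 1 = 4095
= 4095


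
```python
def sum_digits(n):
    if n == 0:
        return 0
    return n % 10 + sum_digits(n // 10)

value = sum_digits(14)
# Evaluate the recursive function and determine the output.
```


sum_digits(14)
= 4 + sum_digits(1)
= 4 + 1 + sum_digits(0)
= 4 + 1 + 0
= 5


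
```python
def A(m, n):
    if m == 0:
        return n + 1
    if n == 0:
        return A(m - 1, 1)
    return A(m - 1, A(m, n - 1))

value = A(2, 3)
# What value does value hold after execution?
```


A(2, 3)
= A(1, A(2, 2))
First compute A(2, 2) = 7
= A(1, 7)
= 9


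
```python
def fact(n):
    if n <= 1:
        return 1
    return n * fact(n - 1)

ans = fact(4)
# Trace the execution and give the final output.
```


fact(4)
= 4 * fact(3)
= 4 * 3 * fact(2)
= 4 * 3 * 2 * fact(1)
= 4 * 3 * 2 * 1
= 24


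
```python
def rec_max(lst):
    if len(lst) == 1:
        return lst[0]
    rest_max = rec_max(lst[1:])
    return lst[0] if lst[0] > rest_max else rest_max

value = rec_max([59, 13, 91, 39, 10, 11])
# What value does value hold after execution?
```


rec_max([59, 13, 91, 39, 10, 11])
= compare 59 with rec_max([13, 91, 39, 10, 11])
= compare 13 with rec_max([91, 39, 10, 11])
= compare 91 with rec_max([39, 10, 11])
= compare 39 with rec_max([10, 11])
= compare 10 with rec_max([11])
Base: rec_max([11]) = 11
compare 10 with 11: max = 11
compare 39 with 11: max = 39
compare 91 with 39: max = 91
compare 13 with 91: max = 91
compare 59 with 91: max = 91
= 91


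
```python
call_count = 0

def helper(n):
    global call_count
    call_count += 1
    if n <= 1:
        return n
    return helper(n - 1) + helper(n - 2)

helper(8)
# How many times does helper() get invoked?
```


helper(8) calls helper(7) and helper(6); each non-base call branches into two more.
Let C(k) = total number of calls made by helper(k), including the call to helper(k) itself.
Base cases: C(0) = 1, C(1) = 1
Recurrence: C(k) = 1 + C(k-1) + C(k-2)
  C(2) = 1 + C(1) + C(0) = 1 + 1 + 1 = 3
  C(3) = 1 + C(2) + C(1) = 1 + 3 + 1 = 5
  C(4) = 1 + C(3) + C(2) = 1 + 5 + 3 = 9
  C(5) = 1 + C(4) + C(3) = 1 + 9 + 5 = 15
  C(6) = 1 + C(5) + C(4) = 1 + 15 + 9 = 25
  C(7) = 1 + C(6) + C(5) = 1 + 25 + 15 = 41
  C(8) = 1 + C(7) + C(6) = 1 + 41 + 25 = 67
Total calls = C(8) = 67


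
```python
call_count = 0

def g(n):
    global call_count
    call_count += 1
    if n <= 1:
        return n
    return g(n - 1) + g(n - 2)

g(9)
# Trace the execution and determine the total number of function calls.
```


g(9) calls g(8) and g(7); each non-base call branches into two more.
Let C(k) = total number of calls made by g(k), including the call to g(k) itself.
Base cases: C(0) = 1, C(1) = 1
Recurrence: C(k) = 1 + C(k-1) + C(k-2)
  C(2) = 1 + C(1) + C(0) = 1 + 1 + 1 = 3
  C(3) = 1 + C(2) + C(1) = 1 + 3 + 1 = 5
  C(4) = 1 + C(3) + C(2) = 1 + 5 + 3 = 9
  C(5) = 1 + C(4) + C(3) = 1 + 9 + 5 = 15
  C(6) = 1 + C(5) + C(4) = 1 + 15 + 9 = 25
  C(7) = 1 + C(6) + C(5) = 1 + 25 + 15 = 41
  C(8) = 1 + C(7) + C(6) = 1 + 41 + 25 = 67
  C(9) = 1 + C(8) + C(7) = 1 + 67 + 41 = 109
Total calls = C(9) = 109


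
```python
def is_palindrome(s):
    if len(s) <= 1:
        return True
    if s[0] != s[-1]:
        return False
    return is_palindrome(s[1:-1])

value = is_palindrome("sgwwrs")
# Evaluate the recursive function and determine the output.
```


is_palindrome("sgwwrs")
"sgwwrs": s[0]='s' == s[-1]='s' -> is_palindrome("gwwr")
"gwwr": s[0]='g' != s[-1]='r' -> False
= False


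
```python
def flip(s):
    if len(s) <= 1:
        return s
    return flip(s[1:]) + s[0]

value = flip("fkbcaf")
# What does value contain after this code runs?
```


flip("fkbcaf")
= flip("kbcaf") + "f"
= flip("bcaf") + "k" + "f"
= flip("caf") + "b" + "k" + "f"
= flip("af") + "c" + "b" + "k" + "f"
= flip("f") + "a" + "c" + "b" + "k" + "f"
= "f" + "a" + "c" + "b" + "k" + "f"
= "facbkf"


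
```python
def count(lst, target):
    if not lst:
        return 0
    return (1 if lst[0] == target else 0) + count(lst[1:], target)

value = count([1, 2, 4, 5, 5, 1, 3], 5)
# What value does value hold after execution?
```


count([1, 2, 4, 5, 5, 1, 3], 5)
lst[0]=1 != 5: 0 + count([2, 4, 5, 5, 1, 3], 5)
lst[0]=2 != 5: 0 + count([4, 5, 5, 1, 3], 5)
lst[0]=4 != 5: 0 + count([5, 5, 1, 3], 5)
lst[0]=5 == 5: 1 + count([5, 1, 3], 5)
lst[0]=5 == 5: 1 + count([1, 3], 5)
lst[0]=1 != 5: 0 + count([3], 5)
lst[0]=3 != 5: 0 + count([], 5)
= 2


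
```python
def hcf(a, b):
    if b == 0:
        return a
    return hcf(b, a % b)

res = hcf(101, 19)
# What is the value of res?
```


hcf(101, 19)
= hcf(19, 101 % 19) = hcf(19, 6)
= hcf(6, 19 % 6) = hcf(6, 1)
= hcf(1, 6 % 1) = hcf(1, 0)
b == 0, return a = 1


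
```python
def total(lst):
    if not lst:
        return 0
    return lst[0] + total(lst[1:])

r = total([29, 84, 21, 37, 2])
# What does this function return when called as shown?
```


total([29, 84, 21, 37, 2])
= 29 + total([84, 21, 37, 2])
= 29 + 84 + total([21, 37, 2])
= 29 + 84 + 21 + total([37, 2])
= 29 + 84 + 21 + 37 + total([2])
= 29 + 84 + 21 + 37 + 2 + total([])
= 29 + 84 + 21 + 37 + 2 + 0
= 173


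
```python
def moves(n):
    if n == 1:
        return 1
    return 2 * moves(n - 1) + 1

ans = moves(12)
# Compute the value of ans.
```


moves(12)
= 2 * moves(11) + 1
= 2 * (2 * moves(10) + 1) + 1
= 2 * (2 * (2 * moves(9) + 1) + 1) + 1
= 2 * (2 * (2 * (2 * moves(8) + 1) + 1) + 1) + 1
= 2 * (2 * (2 * (2 * (2 * moves(7) + 1) + 1) + 1) + 1) + 1
= 2 * (2 * (2 * (2 * (2 * (2 * moves(6) + 1) + 1) + 1) + 1) + 1) + 1
= 2 * (2 * (2 * (2 * (2 * (2 * (2 * moves(5) + 1) + 1) + 1) + 1) + 1) + 1) + 1
= 2 * (2 * (2 * (2 * (2 * (2 * (2 * (2 * moves(4) + 1) + 1) + 1) + 1) + 1) + 1) + 1) + 1
= 2 * (2 * (2 * (2 * (2 * (2 * (2 * (2 * (2 * moves(3) + 1) + 1) + 1) + 1) + 1) + 1) + 1) + 1) + 1
= 2 * (2 * (2 * (2 * (2 * (2 * (2 * (2 * (2 * (2 * moves(2) + 1) + 1) + 1) + 1) + 1) + 1) + 1) + 1) + 1) + 1
= 2 * (2 * (2 * (2 * (2 * (2 * (2 * (2 * (2 * (2 * (2 * moves(1) + 1) + 1) + 1) + 1) + 1) + 1) + 1) + 1) + 1) + 1) + 1
Now compute bottom-up:
moves(1) = 1
moves(2) = 2 * 1 + 1 = 3
moves(3) = 2 * 3 + 1 = 7
moves(4) = 2 * 7 + 1 = 15
moves(5) = 2 * 15 + 1 = 31
moves(6) = 2 * 31 + 1 = 63
moves(7) = 2 * 63 + 1 = 127
moves(8) = 2 * 127 + 1 = 255
moves(9) = 2 * 255 + 1 = 511
moves(10) = 2 * 511 + 1 = 1023
moves(11) = 2 * 1023 + 1 = 2047
moves(12) = 2 * 2047 + 1 = 4095
= 4095


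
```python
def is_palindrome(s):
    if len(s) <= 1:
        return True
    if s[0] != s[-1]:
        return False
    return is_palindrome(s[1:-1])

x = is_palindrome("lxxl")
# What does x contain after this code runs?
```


is_palindrome("lxxl")
"lxxl": s[0]='l' == s[-1]='l' -> is_palindrome("xx")
"xx": s[0]='x' == s[-1]='x' -> is_palindrome("")
"": len <= 1 -> True
= True


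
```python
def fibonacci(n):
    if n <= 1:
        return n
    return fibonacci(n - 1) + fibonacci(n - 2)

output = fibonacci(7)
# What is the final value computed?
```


fibonacci(7)
= fibonacci(6) + fibonacci(5)
= (fibonacci(5) + fibonacci(4)) + fibonacci(5)
Computing bottom-up: fibonacci(0)=0, fibonacci(1)=1, fibonacci(2)=1, fibonacci(3)=2, fibonacci(4)=3, fibonacci(5)=5, fibonacci(6)=8, fibonacci(7)=13
= 13


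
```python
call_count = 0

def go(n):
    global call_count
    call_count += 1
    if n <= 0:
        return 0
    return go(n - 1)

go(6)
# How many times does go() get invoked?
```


go(6) calls go(5) calls ... calls go(0)
Total calls: 6 + 1 (for base case) = 7


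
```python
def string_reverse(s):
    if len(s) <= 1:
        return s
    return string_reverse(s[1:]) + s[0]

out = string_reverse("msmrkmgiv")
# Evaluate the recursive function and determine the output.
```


string_reverse("msmrkmgiv")
= string_reverse("smrkmgiv") + "m"
= string_reverse("mrkmgiv") + "s" + "m"
= string_reverse("rkmgiv") + "m" + "s" + "m"
= string_reverse("kmgiv") + "r" + "m" + "s" + "m"
= string_reverse("mgiv") + "k" + "r" + "m" + "s" + "m"
= string_reverse("giv") + "m" + "k" + "r" + "m" + "s" + "m"
= string_reverse("iv") + "g" + "m" + "k" + "r" + "m" + "s" + "m"
= string_reverse("v") + "i" + "g" + "m" + "k" + "r" + "m" + "s" + "m"
= "v" + "i" + "g" + "m" + "k" + "r" + "m" + "s" + "m"
= "vigmkrmsm"


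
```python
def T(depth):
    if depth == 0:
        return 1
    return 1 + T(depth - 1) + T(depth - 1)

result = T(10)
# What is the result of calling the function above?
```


T(10)
= 1 + T(9) + T(9)
= 1 + 2 * T(9)
T(k) = 2^(k+1) - 1
T(0) = 1
T(1) = 3
T(2) = 7
T(3) = 15
T(4) = 31
T(10) = 2^11 - 1 = 2047


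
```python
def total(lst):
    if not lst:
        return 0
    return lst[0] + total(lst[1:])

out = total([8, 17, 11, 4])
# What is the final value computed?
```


total([8, 17, 11, 4])
= 8 + total([17, 11, 4])
= 8 + 17 + total([11, 4])
= 8 + 17 + 11 + total([4])
= 8 + 17 + 11 + 4 + total([])
= 8 + 17 + 11 + 4 + 0
= 40


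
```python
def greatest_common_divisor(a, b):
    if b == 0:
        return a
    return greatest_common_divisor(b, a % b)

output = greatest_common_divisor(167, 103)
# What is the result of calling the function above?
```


greatest_common_divisor(167, 103)
= greatest_common_divisor(103, 167 % 103) = greatest_common_divisor(103, 64)
= greatest_common_divisor(64, 103 % 64) = greatest_common_divisor(64, 39)
= greatest_common_divisor(39, 64 % 39) = greatest_common_divisor(39, 25)
= greatest_common_divisor(25, 39 % 25) = greatest_common_divisor(25, 14)
= greatest_common_divisor(14, 25 % 14) = greatest_common_divisor(14, 11)
= greatest_common_divisor(11, 14 % 11) = greatest_common_divisor(11, 3)
= greatest_common_divisor(3, 11 % 3) = greatest_common_divisor(3, 2)
= greatest_common_divisor(2, 3 % 2) = greatest_common_divisor(2, 1)
= greatest_common_divisor(1, 2 % 1) = greatest_common_divisor(1, 0)
b == 0, return a = 1


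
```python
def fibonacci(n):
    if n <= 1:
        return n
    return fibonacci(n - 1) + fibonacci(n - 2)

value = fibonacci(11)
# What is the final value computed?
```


fibonacci(11)
= fibonacci(10) + fibonacci(9)
= (fibonacci(9) + fibonacci(8)) + fibonacci(9)
Computing bottom-up: fibonacci(0)=0, fibonacci(1)=1, fibonacci(2)=1, fibonacci(3)=2, fibonacci(4)=3, fibonacci(5)=5, fibonacci(6)=8, fibonacci(7)=13, fibonacci(8)=21, fibonacci(9)=34, fibonacci(10)=55, fibonacci(11)=89
= 89


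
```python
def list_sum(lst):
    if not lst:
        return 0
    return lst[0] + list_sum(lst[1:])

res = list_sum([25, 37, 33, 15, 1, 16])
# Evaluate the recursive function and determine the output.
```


list_sum([25, 37, 33, 15, 1, 16])
= 25 + list_sum([37, 33, 15, 1, 16])
= 25 + 37 + list_sum([33, 15, 1, 16])
= 25 + 37 + 33 + list_sum([15, 1, 16])
= 25 + 37 + 33 + 15 + list_sum([1, 16])
= 25 + 37 + 33 + 15 + 1 + list_sum([16])
= 25 + 37 + 33 + 15 + 1 + 16 + list_sum([])
= 25 + 37 + 33 + 15 + 1 + 16 + 0
= 127


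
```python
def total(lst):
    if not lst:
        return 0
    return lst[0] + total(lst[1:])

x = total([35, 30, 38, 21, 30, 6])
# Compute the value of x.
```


total([35, 30, 38, 21, 30, 6])
= 35 + total([30, 38, 21, 30, 6])
= 35 + 30 + total([38, 21, 30, 6])
= 35 + 30 + 38 + total([21, 30, 6])
= 35 + 30 + 38 + 21 + total([30, 6])
= 35 + 30 + 38 + 21 + 30 + total([6])
= 35 + 30 + 38 + 21 + 30 + 6 + total([])
= 35 + 30 + 38 + 21 + 30 + 6 + 0
= 160


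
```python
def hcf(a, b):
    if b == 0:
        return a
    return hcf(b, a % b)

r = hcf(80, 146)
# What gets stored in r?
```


hcf(80, 146)
= hcf(146, 80 % 146) = hcf(146, 80)
= hcf(80, 146 % 80) = hcf(80, 66)
= hcf(66, 80 % 66) = hcf(66, 14)
= hcf(14, 66 % 14) = hcf(14, 10)
= hcf(10, 14 % 10) = hcf(10, 4)
= hcf(4, 10 % 4) = hcf(4, 2)
= hcf(2, 4 % 2) = hcf(2, 0)
b == 0, return a = 2


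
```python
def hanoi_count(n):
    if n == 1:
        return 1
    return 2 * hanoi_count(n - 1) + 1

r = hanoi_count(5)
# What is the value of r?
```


hanoi_count(5)
= 2 * hanoi_count(4) + 1
= 2 * (2 * hanoi_count(3) + 1) + 1
= 2 * (2 * (2 * hanoi_count(2) + 1) + 1) + 1
= 2 * (2 * (2 * (2 * hanoi_count(1) + 1) + 1) + 1) + 1
Now compute bottom-up:
hanoi_count(1) = 1
hanoi_count(2) = 2 * 1 + 1 = 3
hanoi_count(3) = 2 * 3 + 1 = 7
hanoi_count(4) = 2 * 7 + 1 = 15
hanoi_count(5) = 2 * 15 + 1 = 31
= 31


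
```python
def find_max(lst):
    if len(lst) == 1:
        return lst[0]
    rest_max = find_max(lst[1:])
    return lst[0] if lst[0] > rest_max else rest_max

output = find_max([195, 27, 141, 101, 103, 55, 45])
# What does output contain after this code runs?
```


find_max([195, 27, 141, 101, 103, 55, 45])
= compare 195 with find_max([27, 141, 101, 103, 55, 45])
= compare 27 with find_max([141, 101, 103, 55, 45])
= compare 141 with find_max([101, 103, 55, 45])
= compare 101 with find_max([103, 55, 45])
= compare 103 with find_max([55, 45])
= compare 55 with find_max([45])
Base: find_max([45]) = 45
compare 55 with 45: max = 55
compare 103 with 55: max = 103
compare 101 with 103: max = 103
compare 141 with 103: max = 141
compare 27 with 141: max = 141
compare 195 with 141: max = 195
= 195


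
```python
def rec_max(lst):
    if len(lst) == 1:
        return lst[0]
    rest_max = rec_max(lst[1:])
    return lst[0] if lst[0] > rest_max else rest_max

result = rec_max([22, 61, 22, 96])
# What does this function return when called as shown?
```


rec_max([22, 61, 22, 96])
= compare 22 with rec_max([61, 22, 96])
= compare 61 with rec_max([22, 96])
= compare 22 with rec_max([96])
Base: rec_max([96]) = 96
compare 22 with 96: max = 96
compare 61 with 96: max = 96
compare 22 with 96: max = 96
= 96


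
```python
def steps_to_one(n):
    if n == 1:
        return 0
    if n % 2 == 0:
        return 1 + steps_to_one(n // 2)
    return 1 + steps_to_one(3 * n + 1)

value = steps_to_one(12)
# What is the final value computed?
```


steps_to_one(12)
12 is even -> steps_to_one(6)
6 is even -> steps_to_one(3)
3 is odd -> 3*3+1 = 10 -> steps_to_one(10)
10 is even -> steps_to_one(5)
5 is odd -> 3*5+1 = 16 -> steps_to_one(16)
16 is even -> steps_to_one(8)
8 is even -> steps_to_one(4)
4 is even -> steps_to_one(2)
2 is even -> steps_to_one(1)
Reached 1 after 9 steps
= 9
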